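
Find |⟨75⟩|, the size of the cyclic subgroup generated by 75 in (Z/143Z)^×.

The order of 75 must divide φ(143) = φ(11·13) = (11−1)·(13−1) = 10·12 = 120 = 2^3 · 3 · 5.
Divisors of 120: 1, 2, 3, 4, 5, 6, 8, 10, 12, 15, 20, 24, 30, 40, 60, 120.
Evaluate successive powers at the divisors of 120:
75^1 ≡ 75
75^2 ≡ 48
75^3 ≡ 25
75^4 ≡ 16
75^5 ≡ 56
75^6 ≡ 53
75^8 ≡ 113
75^10 ≡ 133
75^12 ≡ 92
75^15 ≡ 12
75^20 ≡ 100
75^24 ≡ 27
75^30 ≡ 1
Hence ord(75) = 30.

30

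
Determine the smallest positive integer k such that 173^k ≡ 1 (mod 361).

342

The order of 173 must divide φ(361) = φ(19^2) = 19·(19−1) = 342 = 2 · 3^2 · 19.
Divisors of 342: 1, 2, 3, 6, 9, 18, 19, 38, 57, 114, 171, 342.
Test each divisor d:
173^1 ≡ 173
173^2 ≡ 327
173^3 ≡ 255
173^6 ≡ 45
173^9 ≡ 284
173^18 ≡ 153
173^19 ≡ 116
173^38 ≡ 99
173^57 ≡ 293
173^114 ≡ 292
173^171 ≡ 360
173^342 ≡ 1
So ord_361(173) = 342.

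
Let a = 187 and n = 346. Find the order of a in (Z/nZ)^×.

43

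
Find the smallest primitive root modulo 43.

3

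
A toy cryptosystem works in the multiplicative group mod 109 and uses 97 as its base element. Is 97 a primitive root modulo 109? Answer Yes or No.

No

φ(109) = 109 − 1 = 108 = 2^2 · 3^3.
It suffices to check that the order of 97 is not a proper divisor of 108: compute 97^(108/q) for q ∈ {2, 3}.
97^54 ≡ 1 (mod 109)  [q = 2: ≡ 1 ✗]
97^36 ≡ 63 (mod 109)  [q = 3: ≢ 1 ✓]
Since 97^54 ≡ 1, the order of 97 divides 54 < 108, so 97 is not a primitive root.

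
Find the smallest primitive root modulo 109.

6

φ(109) = 109 − 1 = 108 = 2^2 · 3^3.
Test candidates g = 2, 3, … against the prime factors q ∈ {2, 3} of φ(109): g is a generator iff g^(108/q) ≢ 1 for every such q.
g = 2: 2^54 ≡ 108; 2^36 ≡ 1 — hits 1, so not a primitive root.
g = 3: 3^54 ≡ 1 — hits 1, so not a primitive root.
g = 4: 4^54 ≡ 1 — hits 1, so not a primitive root.
g = 5: 5^54 ≡ 1 — hits 1, so not a primitive root.
g = 6: 6^54 ≡ 108; 6^36 ≡ 63 — none is 1, so 6 is a primitive root.
So 6 is the smallest generator of (Z/109Z)^×.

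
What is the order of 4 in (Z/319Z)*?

The order of 4 must divide φ(319) = φ(11·29) = (11−1)·(29−1) = 10·28 = 280 = 2^3 · 5 · 7.
Divisors of 280: 1, 2, 4, 5, 7, 8, 10, 14, 20, 28, 35, 40, 56, 70, 140, 280.
Evaluate successive powers at the divisors of 280:
4^1 ≡ 4
4^2 ≡ 16
4^4 ≡ 256
4^5 ≡ 67
4^7 ≡ 115
4^8 ≡ 141
4^10 ≡ 23
4^14 ≡ 146
4^20 ≡ 210
4^28 ≡ 262
4^35 ≡ 144
4^40 ≡ 78
4^56 ≡ 59
4^70 ≡ 1
Hence ord(4) = 70.

70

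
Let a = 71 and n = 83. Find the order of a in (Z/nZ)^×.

82

ord(71) | φ(83) = 83 − 1 = 82 = 2 · 41.
Divisors of 82: 1, 2, 41, 82.
Compute 71^d (mod 83) for the divisors d until we hit 1:
71^1 ≡ 71
71^2 ≡ 61
71^41 ≡ 82
71^82 ≡ 1
Therefore the multiplicative order of 71 modulo 83 is 82.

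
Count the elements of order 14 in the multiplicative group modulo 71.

6

φ(71) = 71 − 1 = 70 = 2 · 5 · 7.
Since (Z/71Z)^× is cyclic of order 70, the number of elements of order d is φ(d) when d | 70 and 0 otherwise.
14 = 2 · 7 divides 70, and φ(14) = 6.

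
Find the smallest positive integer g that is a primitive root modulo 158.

3

φ(158) = φ(2)·φ(79) = 1·78 = 78 = 2 · 3 · 13.
Test candidates g = 2, 3, … against the prime factors q ∈ {2, 3, 13} of φ(158): g is a generator iff g^(78/q) ≢ 1 for every such q.
g = 2: gcd(2, 158) = 2 > 1, not a unit — skip.
g = 3: 3^39 ≡ 157; 3^26 ≡ 23; 3^6 ≡ 97 — none is 1, so 3 is a primitive root.
So 3 is the smallest generator of (Z/158Z)^×.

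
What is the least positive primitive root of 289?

φ(289) = φ(17^2) = 17·(17−1) = 272 = 2^4 · 17.
g is a primitive root iff g^(272/q) ≢ 1 (mod 289) for each prime q ∈ {2, 17}.
g = 2: 2^136 ≡ 1 — hits 1, so not a primitive root.
g = 3: 3^136 ≡ 288; 3^16 ≡ 171 — none is 1, so 3 is a primitive root.
Hence the least primitive root of 289 is 3.

3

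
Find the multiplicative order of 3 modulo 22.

By Lagrange's theorem, ord_22(3) divides φ(22) = φ(2)·φ(11) = 1·10 = 10 = 2 · 5.
Divisors of 10: 1, 2, 5, 10.
Compute 3^d (mod 22) for the divisors d until we hit 1:
3^1 ≡ 3 (mod 22)
3^2 ≡ 9 (mod 22)
3^5 ≡ 1 (mod 22) ✓
The smallest such exponent is 5, so the order of 3 is 5.

5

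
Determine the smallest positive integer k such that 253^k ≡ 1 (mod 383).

382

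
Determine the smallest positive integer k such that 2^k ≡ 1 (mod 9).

6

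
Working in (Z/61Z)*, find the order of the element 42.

15

The order of 42 must divide φ(61) = 61 − 1 = 60 = 2^2 · 3 · 5.
Divisors of 60: 1, 2, 3, 4, 5, 6, 10, 12, 15, 20, 30, 60.
Evaluate successive powers at the divisors of 60:
42^1 ≡ 42 (mod 61)
42^2 ≡ 56 (mod 61)
42^3 ≡ 34 (mod 61)
42^4 ≡ 25 (mod 61)
42^5 ≡ 13 (mod 61)
42^6 ≡ 58 (mod 61)
42^10 ≡ 47 (mod 61)
42^12 ≡ 9 (mod 61)
42^15 ≡ 1 (mod 61) ✓
So ord_61(42) = 15.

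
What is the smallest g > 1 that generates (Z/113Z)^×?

φ(113) = 113 − 1 = 112 = 2^4 · 7.
Test candidates g = 2, 3, … against the prime factors q ∈ {2, 7} of φ(113): g is a generator iff g^(112/q) ≢ 1 for every such q.
g = 2: 2^56 ≡ 1 — hits 1, so not a primitive root.
g = 3: 3^56 ≡ 112; 3^16 ≡ 49 — none is 1, so 3 is a primitive root.
So 3 is the smallest generator of (Z/113Z)^×.

3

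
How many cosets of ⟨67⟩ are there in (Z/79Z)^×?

6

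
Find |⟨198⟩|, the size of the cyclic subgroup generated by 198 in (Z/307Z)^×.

306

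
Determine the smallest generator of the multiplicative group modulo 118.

φ(118) = φ(2)·φ(59) = 1·58 = 58 = 2 · 29.
g is a primitive root iff g^(58/q) ≢ 1 (mod 118) for each prime q ∈ {2, 29}.
g = 2: gcd(2, 118) = 2 > 1, not a unit — skip.
g = 3: 3^29 ≡ 1 — hits 1, so not a primitive root.
g = 4: gcd(4, 118) = 2 > 1, not a unit — skip.
g = 5: 5^29 ≡ 1 — hits 1, so not a primitive root.
g = 6: gcd(6, 118) = 2 > 1, not a unit — skip.
g = 7: 7^29 ≡ 1 — hits 1, so not a primitive root.
g = 8: gcd(8, 118) = 2 > 1, not a unit — skip.
g = 9: 9^29 ≡ 1 — hits 1, so not a primitive root.
g = 10: gcd(10, 118) = 2 > 1, not a unit — skip.
g = 11: 11^29 ≡ 117; 11^2 ≡ 3 — none is 1, so 11 is a primitive root.
So 11 is the smallest generator of (Z/118Z)^×.

11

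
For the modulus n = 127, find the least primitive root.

φ(127) = 127 − 1 = 126 = 2 · 3^2 · 7.
Test candidates g = 2, 3, … against the prime factors q ∈ {2, 3, 7} of φ(127): g is a generator iff g^(126/q) ≢ 1 for every such q.
g = 2: 2^63 ≡ 1 — hits 1, so not a primitive root.
g = 3: 3^63 ≡ 126; 3^42 ≡ 107; 3^18 ≡ 4 — none is 1, so 3 is a primitive root.
Hence the least primitive root of 127 is 3.

3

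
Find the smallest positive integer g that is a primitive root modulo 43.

φ(43) = 43 − 1 = 42 = 2 · 3 · 7.
Test candidates g = 2, 3, … against the prime factors q ∈ {2, 3, 7} of φ(43): g is a generator iff g^(42/q) ≢ 1 for every such q.
g = 2: 2^21 ≡ 42; 2^14 ≡ 1 — hits 1, so not a primitive root.
g = 3: 3^21 ≡ 42; 3^14 ≡ 36; 3^6 ≡ 41 — none is 1, so 3 is a primitive root.
The smallest primitive root modulo 43 is 3.

3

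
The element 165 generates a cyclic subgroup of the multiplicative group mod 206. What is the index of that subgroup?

1

The order of 165 must divide φ(206) = φ(2)·φ(103) = 1·102 = 102 = 2 · 3 · 17.
Divisors of 102: 1, 2, 3, 6, 17, 34, 51, 102.
Check 165^d mod 206 for each divisor in increasing order:
165^1 ≡ 165 (mod 206)
165^2 ≡ 33 (mod 206)
165^3 ≡ 89 (mod 206)
165^6 ≡ 93 (mod 206)
165^17 ≡ 47 (mod 206)
165^34 ≡ 149 (mod 206)
165^51 ≡ 205 (mod 206)
165^102 ≡ 1 (mod 206) ✓
So ord_206(165) = 102, hence |⟨165⟩| = 102.
The index is φ(206) / ord(165) = 102 / 102 = 1.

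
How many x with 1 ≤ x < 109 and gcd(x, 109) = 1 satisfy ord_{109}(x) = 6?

2

φ(109) = 109 − 1 = 108 = 2^2 · 3^3.
Since (Z/109Z)^× is cyclic of order 108, the number of elements of order d is φ(d) when d | 108 and 0 otherwise.
6 = 2 · 3 divides 108, and φ(6) = 2.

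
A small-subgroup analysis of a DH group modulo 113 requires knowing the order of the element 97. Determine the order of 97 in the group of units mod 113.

14

The order of 97 must divide φ(113) = 113 − 1 = 112 = 2^4 · 7.
Divisors of 112: 1, 2, 4, 7, 8, 14, 16, 28, 56, 112.
Evaluate successive powers at the divisors of 112:
97^1 ≡ 97 (mod 113)
97^2 ≡ 30 (mod 113)
97^4 ≡ 109 (mod 113)
97^7 ≡ 112 (mod 113)
97^8 ≡ 16 (mod 113)
97^14 ≡ 1 (mod 113) ✓
So ord_113(97) = 14.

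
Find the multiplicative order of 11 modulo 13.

12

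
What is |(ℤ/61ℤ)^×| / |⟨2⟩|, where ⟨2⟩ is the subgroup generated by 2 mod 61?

The order of 2 must divide φ(61) = 61 − 1 = 60 = 2^2 · 3 · 5.
Divisors of 60: 1, 2, 3, 4, 5, 6, 10, 12, 15, 20, 30, 60.
Evaluate successive powers at the divisors of 60:
2^1 ≡ 2 (mod 61)
2^2 ≡ 4 (mod 61)
2^3 ≡ 8 (mod 61)
2^4 ≡ 16 (mod 61)
2^5 ≡ 32 (mod 61)
2^6 ≡ 3 (mod 61)
2^10 ≡ 48 (mod 61)
2^12 ≡ 9 (mod 61)
2^15 ≡ 11 (mod 61)
2^20 ≡ 47 (mod 61)
2^30 ≡ 60 (mod 61)
2^60 ≡ 1 (mod 61) ✓
Thus |⟨2⟩| = ord(2) = 60.
[(Z/61Z)^× : ⟨2⟩] = 60/60 = 1.

1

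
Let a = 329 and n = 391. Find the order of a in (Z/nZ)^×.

176

The order of 329 must divide φ(391) = φ(17·23) = (17−1)·(23−1) = 16·22 = 352 = 2^5 · 11.
Divisors of 352: 1, 2, 4, 8, 11, 16, 22, 32, 44, 88, 176, 352.
Compute 329^d (mod 391) for the divisors d until we hit 1:
329^1 ≡ 329 (mod 391)
329^2 ≡ 325 (mod 391)
329^4 ≡ 55 (mod 391)
329^8 ≡ 288 (mod 391)
329^11 ≡ 22 (mod 391)
329^16 ≡ 52 (mod 391)
329^22 ≡ 93 (mod 391)
329^32 ≡ 358 (mod 391)
329^44 ≡ 47 (mod 391)
329^88 ≡ 254 (mod 391)
329^176 ≡ 1 (mod 391) ✓
The smallest such exponent is 176, so the order of 329 is 176.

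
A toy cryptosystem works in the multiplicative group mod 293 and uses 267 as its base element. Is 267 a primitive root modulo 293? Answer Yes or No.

φ(293) = 293 − 1 = 292 = 2^2 · 73.
An element g generates (Z/293Z)^× iff g^(292/q) ≢ 1 (mod 293) for each prime q ∈ {2, 73}.
267^146 ≡ 1 (mod 293)  [q = 2: ≡ 1 ✗]
267^4 ≡ 189 (mod 293)  [q = 73: ≢ 1 ✓]
267^146 ≡ 1 shows ord(267) | 146, strictly less than φ(293); not a primitive root.

No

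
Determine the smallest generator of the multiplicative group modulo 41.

6

φ(41) = 41 − 1 = 40 = 2^3 · 5.
Test candidates g = 2, 3, … against the prime factors q ∈ {2, 5} of φ(41): g is a generator iff g^(40/q) ≢ 1 for every such q.
g = 2: 2^20 ≡ 1 — hits 1, so not a primitive root.
g = 3: 3^20 ≡ 40; 3^8 ≡ 1 — hits 1, so not a primitive root.
g = 4: 4^20 ≡ 1 — hits 1, so not a primitive root.
g = 5: 5^20 ≡ 1 — hits 1, so not a primitive root.
g = 6: 6^20 ≡ 40; 6^8 ≡ 10 — none is 1, so 6 is a primitive root.
So 6 is the smallest generator of (Z/41Z)^×.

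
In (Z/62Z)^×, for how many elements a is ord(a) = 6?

φ(62) = φ(2)·φ(31) = 1·30 = 30 = 2 · 3 · 5.
Since (Z/62Z)^× is cyclic of order 30, the number of elements of order d is φ(d) when d | 30 and 0 otherwise.
6 = 2 · 3 divides 30, and φ(6) = 2.

2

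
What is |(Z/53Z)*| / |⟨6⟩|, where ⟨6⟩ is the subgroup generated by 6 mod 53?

2

The order of 6 must divide φ(53) = 53 − 1 = 52 = 2^2 · 13.
Divisors of 52: 1, 2, 4, 13, 26, 52.
Test each divisor d:
6^1 ≡ 6 (mod 53)
6^2 ≡ 36 (mod 53)
6^4 ≡ 24 (mod 53)
6^13 ≡ 52 (mod 53)
6^26 ≡ 1 (mod 53) ✓
So ord_53(6) = 26, hence |⟨6⟩| = 26.
Index = |(Z/53Z)^×| / |⟨6⟩| = 52 / 26 = 2.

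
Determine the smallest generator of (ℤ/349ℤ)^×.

2

φ(349) = 349 − 1 = 348 = 2^2 · 3 · 29.
g is a primitive root iff g^(348/q) ≢ 1 (mod 349) for each prime q ∈ {2, 3, 29}.
g = 2: 2^174 ≡ 348; 2^116 ≡ 226; 2^12 ≡ 257 — none is 1, so 2 is a primitive root.
The smallest primitive root modulo 349 is 2.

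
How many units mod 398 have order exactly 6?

φ(398) = φ(2)·φ(199) = 1·198 = 198 = 2 · 3^2 · 11.
In a cyclic group of order 198, there are φ(d) elements of order d for each divisor d of 198, and zero for non-divisors.
6 = 2 · 3 divides 198, and φ(6) = 2.

2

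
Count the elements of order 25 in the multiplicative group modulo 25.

φ(25) = φ(5^2) = 5·(5−1) = 20 = 2^2 · 5.
In a cyclic group of order 20, there are φ(d) elements of order d for each divisor d of 20, and zero for non-divisors.
Since 25 ∤ 20, the count is 0.

0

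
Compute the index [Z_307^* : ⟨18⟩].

The order of 18 must divide φ(307) = 307 − 1 = 306 = 2 · 3^2 · 17.
Divisors of 306: 1, 2, 3, 6, 9, 17, 18, 34, 51, 102, 153, 306.
Compute 18^d (mod 307) for the divisors d until we hit 1:
18^1 ≡ 18 (mod 307)
18^2 ≡ 17 (mod 307)
18^3 ≡ 306 (mod 307)
18^6 ≡ 1 (mod 307) ✓
So ord_307(18) = 6, hence |⟨18⟩| = 6.
Index = |(Z/307Z)^×| / |⟨18⟩| = 306 / 6 = 51.

51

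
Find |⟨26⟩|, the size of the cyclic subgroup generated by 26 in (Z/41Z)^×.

40

ord(26) | φ(41) = 41 − 1 = 40 = 2^3 · 5.
Divisors of 40: 1, 2, 4, 5, 8, 10, 20, 40.
Evaluate successive powers at the divisors of 40:
26^1 ≡ 26
26^2 ≡ 20
26^4 ≡ 31
26^5 ≡ 27
26^8 ≡ 18
26^10 ≡ 32
26^20 ≡ 40
26^40 ≡ 1
Hence ord(26) = 40.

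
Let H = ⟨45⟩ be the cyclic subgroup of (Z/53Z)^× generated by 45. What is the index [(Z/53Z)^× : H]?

1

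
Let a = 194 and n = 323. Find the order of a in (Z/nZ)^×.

Since 194 ∈ (Z/323Z)^×, its order divides φ(323) = φ(17·19) = (17−1)·(19−1) = 16·18 = 288 = 2^5 · 3^2.
Divisors of 288: 1, 2, 3, 4, 6, 8, 9, 12, 16, 18, 24, 32, 36, 48, 72, 96, 144, 288.
Compute 194^d (mod 323) for the divisors d until we hit 1:
194^1 ≡ 194 (mod 323)
194^2 ≡ 168 (mod 323)
194^3 ≡ 292 (mod 323)
194^4 ≡ 123 (mod 323)
194^6 ≡ 315 (mod 323)
194^8 ≡ 271 (mod 323)
194^9 ≡ 248 (mod 323)
194^12 ≡ 64 (mod 323)
194^16 ≡ 120 (mod 323)
194^18 ≡ 134 (mod 323)
194^24 ≡ 220 (mod 323)
194^32 ≡ 188 (mod 323)
194^36 ≡ 191 (mod 323)
194^48 ≡ 273 (mod 323)
194^72 ≡ 305 (mod 323)
194^96 ≡ 239 (mod 323)
194^144 ≡ 1 (mod 323) ✓
Hence ord(194) = 144.

144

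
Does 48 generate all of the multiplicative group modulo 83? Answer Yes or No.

φ(83) = 83 − 1 = 82 = 2 · 41.
An element g generates (Z/83Z)^× iff g^(82/q) ≢ 1 (mod 83) for each prime q ∈ {2, 41}.
48^41 ≡ 1 (mod 83)  [q = 2: ≡ 1 ✗]
48^2 ≡ 63 (mod 83)  [q = 41: ≢ 1 ✓]
The check at q = 2 fails, so 48 generates a proper subgroup.

No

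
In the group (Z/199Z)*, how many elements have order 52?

φ(199) = 199 − 1 = 198 = 2 · 3^2 · 11.
Since (Z/199Z)^× is cyclic of order 198, the number of elements of order d is φ(d) when d | 198 and 0 otherwise.
52 does not divide 198, so no element of (Z/199Z)^× has order 52.

0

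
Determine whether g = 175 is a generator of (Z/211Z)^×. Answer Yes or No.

φ(211) = 211 − 1 = 210 = 2 · 3 · 5 · 7.
It suffices to check that the order of 175 is not a proper divisor of 210: compute 175^(210/q) for q ∈ {2, 3, 5, 7}.
175^105 ≡ 210 (mod 211)  [q = 2: ≢ 1 ✓]
175^70 ≡ 196 (mod 211)  [q = 3: ≢ 1 ✓]
175^42 ≡ 188 (mod 211)  [q = 5: ≢ 1 ✓]
175^30 ≡ 148 (mod 211)  [q = 7: ≢ 1 ✓]
None equal 1, so ord_211(175) = 210: 175 is a primitive root.

Yes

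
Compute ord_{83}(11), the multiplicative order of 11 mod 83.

41

By Lagrange's theorem, ord_83(11) divides φ(83) = 83 − 1 = 82 = 2 · 41.
Divisors of 82: 1, 2, 41, 82.
Evaluate successive powers at the divisors of 82:
11^1 ≡ 11 (mod 83)
11^2 ≡ 38 (mod 83)
11^41 ≡ 1 (mod 83) ✓
Therefore the multiplicative order of 11 modulo 83 is 41.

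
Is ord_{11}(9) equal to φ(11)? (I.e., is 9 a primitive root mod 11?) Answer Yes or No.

No

φ(11) = 11 − 1 = 10 = 2 · 5.
It suffices to check that the order of 9 is not a proper divisor of 10: compute 9^(10/q) for q ∈ {2, 5}.
9^5 ≡ 1 (mod 11)  [q = 2: ≡ 1 ✗]
9^2 ≡ 4 (mod 11)  [q = 5: ≢ 1 ✓]
9^5 ≡ 1 shows ord(9) | 5, strictly less than φ(11); not a primitive root.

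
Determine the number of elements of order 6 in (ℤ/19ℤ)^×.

φ(19) = 19 − 1 = 18 = 2 · 3^2.
In a cyclic group of order 18, there are φ(d) elements of order d for each divisor d of 18, and zero for non-divisors.
6 = 2 · 3 divides 18, and φ(6) = 2.

2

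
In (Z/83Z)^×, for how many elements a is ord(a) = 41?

φ(83) = 83 − 1 = 82 = 2 · 41.
In a cyclic group of order 82, there are φ(d) elements of order d for each divisor d of 82, and zero for non-divisors.
41 | 82, and φ(41) = 41 − 1 = 40.

40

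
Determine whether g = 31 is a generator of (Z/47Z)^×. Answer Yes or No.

Yes

φ(47) = 47 − 1 = 46 = 2 · 23.
31 is a primitive root mod 47 iff 31^(φ(47)/q) ≢ 1 for every prime q | φ(47), i.e. q ∈ {2, 23}.
31^23 ≡ 46 (mod 47)  [q = 2: ≢ 1 ✓]
31^2 ≡ 21 (mod 47)  [q = 23: ≢ 1 ✓]
Every test exponent gives a nontrivial residue, hence 31 generates the full group.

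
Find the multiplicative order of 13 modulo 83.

By Lagrange's theorem, ord_83(13) divides φ(83) = 83 − 1 = 82 = 2 · 41.
Divisors of 82: 1, 2, 41, 82.
Test each divisor d:
13^1 ≡ 13 (mod 83)
13^2 ≡ 3 (mod 83)
13^41 ≡ 82 (mod 83)
13^82 ≡ 1 (mod 83) ✓
So ord_83(13) = 82.

82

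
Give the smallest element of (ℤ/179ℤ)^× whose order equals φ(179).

2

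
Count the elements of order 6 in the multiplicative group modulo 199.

2

φ(199) = 199 − 1 = 198 = 2 · 3^2 · 11.
In a cyclic group of order 198, there are φ(d) elements of order d for each divisor d of 198, and zero for non-divisors.
6 = 2 · 3 divides 198, and φ(6) = 2.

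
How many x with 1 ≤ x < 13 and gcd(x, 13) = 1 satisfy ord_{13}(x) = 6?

φ(13) = 13 − 1 = 12 = 2^2 · 3.
In a cyclic group of order 12, there are φ(d) elements of order d for each divisor d of 12, and zero for non-divisors.
6 = 2 · 3 divides 12, and φ(6) = 2.

2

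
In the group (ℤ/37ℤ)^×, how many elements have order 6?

2

φ(37) = 37 − 1 = 36 = 2^2 · 3^2.
(Z/37Z)^× is cyclic (|G| = 36); a cyclic group of order m has exactly φ(d) elements of each order d | m, and none otherwise.
6 = 2 · 3 divides 36, and φ(6) = 2.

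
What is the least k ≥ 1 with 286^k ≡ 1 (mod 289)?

272

Since 286 ∈ (Z/289Z)^×, its order divides φ(289) = φ(17^2) = 17·(17−1) = 272 = 2^4 · 17.
Divisors of 272: 1, 2, 4, 8, 16, 17, 34, 68, 136, 272.
Check 286^d mod 289 for each divisor in increasing order:
286^1 ≡ 286 (mod 289)
286^2 ≡ 9 (mod 289)
286^4 ≡ 81 (mod 289)
286^8 ≡ 203 (mod 289)
286^16 ≡ 171 (mod 289)
286^17 ≡ 65 (mod 289)
286^34 ≡ 179 (mod 289)
286^68 ≡ 251 (mod 289)
286^136 ≡ 288 (mod 289)
286^272 ≡ 1 (mod 289) ✓
Hence ord(286) = 272.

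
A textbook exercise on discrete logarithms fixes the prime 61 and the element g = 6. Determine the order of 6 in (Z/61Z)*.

Since 6 ∈ (Z/61Z)^×, its order divides φ(61) = 61 − 1 = 60 = 2^2 · 3 · 5.
Divisors of 60: 1, 2, 3, 4, 5, 6, 10, 12, 15, 20, 30, 60.
Evaluate successive powers at the divisors of 60:
6^1 ≡ 6 (mod 61)
6^2 ≡ 36 (mod 61)
6^3 ≡ 33 (mod 61)
6^4 ≡ 15 (mod 61)
6^5 ≡ 29 (mod 61)
6^6 ≡ 52 (mod 61)
6^10 ≡ 48 (mod 61)
6^12 ≡ 20 (mod 61)
6^15 ≡ 50 (mod 61)
6^20 ≡ 47 (mod 61)
6^30 ≡ 60 (mod 61)
6^60 ≡ 1 (mod 61) ✓
Therefore the multiplicative order of 6 modulo 61 is 60.

60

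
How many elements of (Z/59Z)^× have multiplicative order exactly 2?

φ(59) = 59 − 1 = 58 = 2 · 29.
Since (Z/59Z)^× is cyclic of order 58, the number of elements of order d is φ(d) when d | 58 and 0 otherwise.
2 | 58, and φ(2) = 2 − 1 = 1.

1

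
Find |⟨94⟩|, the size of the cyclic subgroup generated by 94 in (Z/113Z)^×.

112

Since 94 ∈ (Z/113Z)^×, its order divides φ(113) = 113 − 1 = 112 = 2^4 · 7.
Divisors of 112: 1, 2, 4, 7, 8, 14, 16, 28, 56, 112.
Test each divisor d:
94^1 ≡ 94 (mod 113)
94^2 ≡ 22 (mod 113)
94^4 ≡ 32 (mod 113)
94^7 ≡ 71 (mod 113)
94^8 ≡ 7 (mod 113)
94^14 ≡ 69 (mod 113)
94^16 ≡ 49 (mod 113)
94^28 ≡ 15 (mod 113)
94^56 ≡ 112 (mod 113)
94^112 ≡ 1 (mod 113) ✓
So ord_113(94) = 112.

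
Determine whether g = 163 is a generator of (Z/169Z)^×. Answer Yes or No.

φ(169) = φ(13^2) = 13·(13−1) = 156 = 2^2 · 3 · 13.
It suffices to check that the order of 163 is not a proper divisor of 156: compute 163^(156/q) for q ∈ {2, 3, 13}.
163^78 ≡ 168 (mod 169)  [q = 2: ≢ 1 ✓]
163^52 ≡ 22 (mod 169)  [q = 3: ≢ 1 ✓]
163^12 ≡ 144 (mod 169)  [q = 13: ≢ 1 ✓]
All checks pass, so 163 has order 156 and is a primitive root modulo 169.

Yes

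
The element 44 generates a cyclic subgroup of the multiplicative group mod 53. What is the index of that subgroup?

By Lagrange's theorem, ord_53(44) divides φ(53) = 53 − 1 = 52 = 2^2 · 13.
Divisors of 52: 1, 2, 4, 13, 26, 52.
Test each divisor d:
44^1 ≡ 44 (mod 53)
44^2 ≡ 28 (mod 53)
44^4 ≡ 42 (mod 53)
44^13 ≡ 1 (mod 53) ✓
Thus |⟨44⟩| = ord(44) = 13.
[(Z/53Z)^× : ⟨44⟩] = 52/13 = 4.

4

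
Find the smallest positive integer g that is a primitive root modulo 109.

6

φ(109) = 109 − 1 = 108 = 2^2 · 3^3.
Test candidates g = 2, 3, … against the prime factors q ∈ {2, 3} of φ(109): g is a generator iff g^(108/q) ≢ 1 for every such q.
g = 2: 2^54 ≡ 108; 2^36 ≡ 1 — hits 1, so not a primitive root.
g = 3: 3^54 ≡ 1 — hits 1, so not a primitive root.
g = 4: 4^54 ≡ 1 — hits 1, so not a primitive root.
g = 5: 5^54 ≡ 1 — hits 1, so not a primitive root.
g = 6: 6^54 ≡ 108; 6^36 ≡ 63 — none is 1, so 6 is a primitive root.
The smallest primitive root modulo 109 is 6.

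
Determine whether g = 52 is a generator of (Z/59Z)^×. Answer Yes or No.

φ(59) = 59 − 1 = 58 = 2 · 29.
An element g generates (Z/59Z)^× iff g^(58/q) ≢ 1 (mod 59) for each prime q ∈ {2, 29}.
52^29 ≡ 58 (mod 59)  [q = 2: ≢ 1 ✓]
52^2 ≡ 49 (mod 59)  [q = 29: ≢ 1 ✓]
None equal 1, so ord_59(52) = 58: 52 is a primitive root.

Yes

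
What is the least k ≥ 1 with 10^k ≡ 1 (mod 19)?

The order of 10 must divide φ(19) = 19 − 1 = 18 = 2 · 3^2.
Divisors of 18: 1, 2, 3, 6, 9, 18.
Compute 10^d (mod 19) for the divisors d until we hit 1:
10^1 ≡ 10
10^2 ≡ 5
10^3 ≡ 12
10^6 ≡ 11
10^9 ≡ 18
10^18 ≡ 1
So ord_19(10) = 18.

18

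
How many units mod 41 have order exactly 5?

φ(41) = 41 − 1 = 40 = 2^3 · 5.
In a cyclic group of order 40, there are φ(d) elements of order d for each divisor d of 40, and zero for non-divisors.
5 | 40, and φ(5) = 5 − 1 = 4.

4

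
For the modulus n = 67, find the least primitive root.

2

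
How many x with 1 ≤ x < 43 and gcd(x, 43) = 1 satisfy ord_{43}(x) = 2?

1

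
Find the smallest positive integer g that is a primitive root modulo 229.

φ(229) = 229 − 1 = 228 = 2^2 · 3 · 19.
Test candidates g = 2, 3, … against the prime factors q ∈ {2, 3, 19} of φ(229): g is a generator iff g^(228/q) ≢ 1 for every such q.
g = 2: 2^114 ≡ 228; 2^76 ≡ 1 — hits 1, so not a primitive root.
g = 3: 3^114 ≡ 1 — hits 1, so not a primitive root.
g = 4: 4^114 ≡ 1 — hits 1, so not a primitive root.
g = 5: 5^114 ≡ 1 — hits 1, so not a primitive root.
g = 6: 6^114 ≡ 228; 6^76 ≡ 134; 6^12 ≡ 165 — none is 1, so 6 is a primitive root.
So 6 is the smallest generator of (Z/229Z)^×.

6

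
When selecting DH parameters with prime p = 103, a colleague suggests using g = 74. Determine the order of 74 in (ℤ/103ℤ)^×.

102

Since 74 ∈ (Z/103Z)^×, its order divides φ(103) = 103 − 1 = 102 = 2 · 3 · 17.
Divisors of 102: 1, 2, 3, 6, 17, 34, 51, 102.
Evaluate successive powers at the divisors of 102:
74^1 ≡ 74
74^2 ≡ 17
74^3 ≡ 22
74^6 ≡ 72
74^17 ≡ 47
74^34 ≡ 46
74^51 ≡ 102
74^102 ≡ 1
So ord_103(74) = 102.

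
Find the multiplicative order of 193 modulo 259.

12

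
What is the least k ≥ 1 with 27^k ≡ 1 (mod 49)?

14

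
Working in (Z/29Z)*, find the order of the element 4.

14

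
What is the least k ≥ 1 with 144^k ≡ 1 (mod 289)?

136

Since 144 ∈ (Z/289Z)^×, its order divides φ(289) = φ(17^2) = 17·(17−1) = 272 = 2^4 · 17.
Divisors of 272: 1, 2, 4, 8, 16, 17, 34, 68, 136, 272.
Check 144^d mod 289 for each divisor in increasing order:
144^1 ≡ 144 (mod 289)
144^2 ≡ 217 (mod 289)
144^4 ≡ 271 (mod 289)
144^8 ≡ 35 (mod 289)
144^16 ≡ 69 (mod 289)
144^17 ≡ 110 (mod 289)
144^34 ≡ 251 (mod 289)
144^68 ≡ 288 (mod 289)
144^136 ≡ 1 (mod 289) ✓
Hence ord(144) = 136.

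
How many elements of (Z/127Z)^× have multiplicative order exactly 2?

φ(127) = 127 − 1 = 126 = 2 · 3^2 · 7.
In a cyclic group of order 126, there are φ(d) elements of order d for each divisor d of 126, and zero for non-divisors.
2 | 126, and φ(2) = 2 − 1 = 1.

1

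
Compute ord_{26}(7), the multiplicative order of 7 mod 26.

ord(7) | φ(26) = φ(2)·φ(13) = 1·12 = 12 = 2^2 · 3.
Divisors of 12: 1, 2, 3, 4, 6, 12.
Compute 7^d (mod 26) for the divisors d until we hit 1:
7^1 ≡ 7 (mod 26)
7^2 ≡ 23 (mod 26)
7^3 ≡ 5 (mod 26)
7^4 ≡ 9 (mod 26)
7^6 ≡ 25 (mod 26)
7^12 ≡ 1 (mod 26) ✓
Therefore the multiplicative order of 7 modulo 26 is 12.

12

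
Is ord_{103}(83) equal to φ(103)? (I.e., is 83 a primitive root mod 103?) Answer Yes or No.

φ(103) = 103 − 1 = 102 = 2 · 3 · 17.
It suffices to check that the order of 83 is not a proper divisor of 102: compute 83^(102/q) for q ∈ {2, 3, 17}.
83^51 ≡ 1 (mod 103)  [q = 2: ≡ 1 ✗]
83^34 ≡ 46 (mod 103)  [q = 3: ≢ 1 ✓]
83^6 ≡ 23 (mod 103)  [q = 17: ≢ 1 ✓]
Since 83^51 ≡ 1, the order of 83 divides 51 < 102, so 83 is not a primitive root.

No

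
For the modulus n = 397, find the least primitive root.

5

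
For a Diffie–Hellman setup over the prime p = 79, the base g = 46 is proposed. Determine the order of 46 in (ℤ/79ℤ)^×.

13

Since 46 ∈ (Z/79Z)^×, its order divides φ(79) = 79 − 1 = 78 = 2 · 3 · 13.
Divisors of 78: 1, 2, 3, 6, 13, 26, 39, 78.
Compute 46^d (mod 79) for the divisors d until we hit 1:
46^1 ≡ 46 (mod 79)
46^2 ≡ 62 (mod 79)
46^3 ≡ 8 (mod 79)
46^6 ≡ 64 (mod 79)
46^13 ≡ 1 (mod 79) ✓
So ord_79(46) = 13.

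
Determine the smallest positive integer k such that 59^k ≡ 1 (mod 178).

88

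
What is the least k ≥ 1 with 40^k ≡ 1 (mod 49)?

ord(40) | φ(49) = φ(7^2) = 7·(7−1) = 42 = 2 · 3 · 7.
Divisors of 42: 1, 2, 3, 6, 7, 14, 21, 42.
Check 40^d mod 49 for each divisor in increasing order:
40^1 ≡ 40 (mod 49)
40^2 ≡ 32 (mod 49)
40^3 ≡ 6 (mod 49)
40^6 ≡ 36 (mod 49)
40^7 ≡ 19 (mod 49)
40^14 ≡ 18 (mod 49)
40^21 ≡ 48 (mod 49)
40^42 ≡ 1 (mod 49) ✓
Hence ord(40) = 42.

42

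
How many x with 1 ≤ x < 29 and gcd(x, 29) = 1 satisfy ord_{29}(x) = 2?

1

φ(29) = 29 − 1 = 28 = 2^2 · 7.
(Z/29Z)^× is cyclic (|G| = 28); a cyclic group of order m has exactly φ(d) elements of each order d | m, and none otherwise.
2 | 28, and φ(2) = 2 − 1 = 1.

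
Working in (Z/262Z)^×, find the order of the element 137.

130

Since 137 ∈ (Z/262Z)^×, its order divides φ(262) = φ(2)·φ(131) = 1·130 = 130 = 2 · 5 · 13.
Divisors of 130: 1, 2, 5, 10, 13, 26, 65, 130.
Check 137^d mod 262 for each divisor in increasing order:
137^1 ≡ 137 (mod 262)
137^2 ≡ 167 (mod 262)
137^5 ≡ 47 (mod 262)
137^10 ≡ 113 (mod 262)
137^13 ≡ 173 (mod 262)
137^26 ≡ 61 (mod 262)
137^65 ≡ 261 (mod 262)
137^130 ≡ 1 (mod 262) ✓
Hence ord(137) = 130.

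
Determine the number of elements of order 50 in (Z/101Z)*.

20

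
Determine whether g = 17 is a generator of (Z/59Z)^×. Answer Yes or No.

No

φ(59) = 59 − 1 = 58 = 2 · 29.
An element g generates (Z/59Z)^× iff g^(58/q) ≢ 1 (mod 59) for each prime q ∈ {2, 29}.
17^29 ≡ 1 (mod 59)  [q = 2: ≡ 1 ✗]
17^2 ≡ 53 (mod 59)  [q = 29: ≢ 1 ✓]
Since 17^29 ≡ 1, the order of 17 divides 29 < 58, so 17 is not a primitive root.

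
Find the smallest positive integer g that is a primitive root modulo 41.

6

φ(41) = 41 − 1 = 40 = 2^3 · 5.
Test candidates g = 2, 3, … against the prime factors q ∈ {2, 5} of φ(41): g is a generator iff g^(40/q) ≢ 1 for every such q.
g = 2: 2^20 ≡ 1 — hits 1, so not a primitive root.
g = 3: 3^20 ≡ 40; 3^8 ≡ 1 — hits 1, so not a primitive root.
g = 4: 4^20 ≡ 1 — hits 1, so not a primitive root.
g = 5: 5^20 ≡ 1 — hits 1, so not a primitive root.
g = 6: 6^20 ≡ 40; 6^8 ≡ 10 — none is 1, so 6 is a primitive root.
So 6 is the smallest generator of (Z/41Z)^×.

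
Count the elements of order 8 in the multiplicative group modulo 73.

φ(73) = 73 − 1 = 72 = 2^3 · 3^2.
(Z/73Z)^× is cyclic (|G| = 72); a cyclic group of order m has exactly φ(d) elements of each order d | m, and none otherwise.
8 = 2^3 divides 72, and φ(8) = 4.

4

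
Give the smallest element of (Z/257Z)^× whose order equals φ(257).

φ(257) = 257 − 1 = 256 = 2^8.
g is a primitive root iff g^(256/q) ≢ 1 (mod 257) for each prime q ∈ {2}.
g = 2: 2^128 ≡ 1 — hits 1, so not a primitive root.
g = 3: 3^128 ≡ 256 — none is 1, so 3 is a primitive root.
Hence the least primitive root of 257 is 3.

3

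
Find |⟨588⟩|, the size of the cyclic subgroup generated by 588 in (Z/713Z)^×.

Since 588 ∈ (Z/713Z)^×, its order divides φ(713) = φ(23·31) = (23−1)·(31−1) = 22·30 = 660 = 2^2 · 3 · 5 · 11.
Divisors of 660: 1, 2, 3, 4, 5, 6, 10, 11, 12, 15, 20, 22, 30, 33, 44, 55, 60, 66, 110, 132, 165, 220, 330, 660.
Compute 588^d (mod 713) for the divisors d until we hit 1:
588^1 ≡ 588 (mod 713)
588^2 ≡ 652 (mod 713)
588^3 ≡ 495 (mod 713)
588^4 ≡ 156 (mod 713)
588^5 ≡ 464 (mod 713)
588^6 ≡ 466 (mod 713)
588^10 ≡ 683 (mod 713)
588^11 ≡ 185 (mod 713)
588^12 ≡ 404 (mod 713)
588^15 ≡ 340 (mod 713)
588^20 ≡ 187 (mod 713)
588^22 ≡ 1 (mod 713) ✓
Therefore the multiplicative order of 588 modulo 713 is 22.

22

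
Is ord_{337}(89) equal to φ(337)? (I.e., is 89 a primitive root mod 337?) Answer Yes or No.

φ(337) = 337 − 1 = 336 = 2^4 · 3 · 7.
89 is a primitive root mod 337 iff 89^(φ(337)/q) ≢ 1 for every prime q | φ(337), i.e. q ∈ {2, 3, 7}.
89^168 ≡ 336 (mod 337)  [q = 2: ≢ 1 ✓]
89^112 ≡ 208 (mod 337)  [q = 3: ≢ 1 ✓]
89^48 ≡ 8 (mod 337)  [q = 7: ≢ 1 ✓]
None equal 1, so ord_337(89) = 336: 89 is a primitive root.

Yes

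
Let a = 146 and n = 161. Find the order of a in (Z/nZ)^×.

The order of 146 must divide φ(161) = φ(7·23) = (7−1)·(23−1) = 6·22 = 132 = 2^2 · 3 · 11.
Divisors of 132: 1, 2, 3, 4, 6, 11, 12, 22, 33, 44, 66, 132.
Evaluate successive powers at the divisors of 132:
146^1 ≡ 146 (mod 161)
146^2 ≡ 64 (mod 161)
146^3 ≡ 6 (mod 161)
146^4 ≡ 71 (mod 161)
146^6 ≡ 36 (mod 161)
146^11 ≡ 139 (mod 161)
146^12 ≡ 8 (mod 161)
146^22 ≡ 1 (mod 161) ✓
Hence ord(146) = 22.

22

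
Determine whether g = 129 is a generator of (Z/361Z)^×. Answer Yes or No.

Yes

φ(361) = φ(19^2) = 19·(19−1) = 342 = 2 · 3^2 · 19.
An element g generates (Z/361Z)^× iff g^(342/q) ≢ 1 (mod 361) for each prime q ∈ {2, 3, 19}.
129^171 ≡ 360 (mod 361)  [q = 2: ≢ 1 ✓]
129^114 ≡ 68 (mod 361)  [q = 3: ≢ 1 ✓]
129^18 ≡ 58 (mod 361)  [q = 19: ≢ 1 ✓]
Every test exponent gives a nontrivial residue, hence 129 generates the full group.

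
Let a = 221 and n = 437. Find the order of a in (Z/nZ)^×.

66

By Lagrange's theorem, ord_437(221) divides φ(437) = φ(19·23) = (19−1)·(23−1) = 18·22 = 396 = 2^2 · 3^2 · 11.
Divisors of 396: 1, 2, 3, 4, 6, 9, 11, 12, 18, 22, 33, 36, 44, 66, 99, 132, 198, 396.
Compute 221^d (mod 437) for the divisors d until we hit 1:
221^1 ≡ 221 (mod 437)
221^2 ≡ 334 (mod 437)
221^3 ≡ 398 (mod 437)
221^4 ≡ 121 (mod 437)
221^6 ≡ 210 (mod 437)
221^9 ≡ 113 (mod 437)
221^11 ≡ 160 (mod 437)
221^12 ≡ 400 (mod 437)
221^18 ≡ 96 (mod 437)
221^22 ≡ 254 (mod 437)
221^33 ≡ 436 (mod 437)
221^36 ≡ 39 (mod 437)
221^44 ≡ 277 (mod 437)
221^66 ≡ 1 (mod 437) ✓
Therefore the multiplicative order of 221 modulo 437 is 66.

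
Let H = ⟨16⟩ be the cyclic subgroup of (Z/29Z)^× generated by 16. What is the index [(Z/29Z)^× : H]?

4

Since 16 ∈ (Z/29Z)^×, its order divides φ(29) = 29 − 1 = 28 = 2^2 · 7.
Divisors of 28: 1, 2, 4, 7, 14, 28.
Evaluate successive powers at the divisors of 28:
16^1 ≡ 16 (mod 29)
16^2 ≡ 24 (mod 29)
16^4 ≡ 25 (mod 29)
16^7 ≡ 1 (mod 29) ✓
So ord_29(16) = 7, hence |⟨16⟩| = 7.
[(Z/29Z)^× : ⟨16⟩] = 28/7 = 4.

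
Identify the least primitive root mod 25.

2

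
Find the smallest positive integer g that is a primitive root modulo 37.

φ(37) = 37 − 1 = 36 = 2^2 · 3^2.
g is a primitive root iff g^(36/q) ≢ 1 (mod 37) for each prime q ∈ {2, 3}.
g = 2: 2^18 ≡ 36; 2^12 ≡ 26 — none is 1, so 2 is a primitive root.
Hence the least primitive root of 37 is 2.

2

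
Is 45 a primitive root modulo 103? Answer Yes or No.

Yes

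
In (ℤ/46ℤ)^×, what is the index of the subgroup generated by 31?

2

Since 31 ∈ (Z/46Z)^×, its order divides φ(46) = φ(2)·φ(23) = 1·22 = 22 = 2 · 11.
Divisors of 22: 1, 2, 11, 22.
Test each divisor d:
31^1 ≡ 31
31^2 ≡ 41
31^11 ≡ 1
So ord_46(31) = 11, hence |⟨31⟩| = 11.
The index is φ(46) / ord(31) = 22 / 11 = 2.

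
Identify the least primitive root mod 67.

φ(67) = 67 − 1 = 66 = 2 · 3 · 11.
g is a primitive root iff g^(66/q) ≢ 1 (mod 67) for each prime q ∈ {2, 3, 11}.
g = 2: 2^33 ≡ 66; 2^22 ≡ 37; 2^6 ≡ 64 — none is 1, so 2 is a primitive root.
The smallest primitive root modulo 67 is 2.

2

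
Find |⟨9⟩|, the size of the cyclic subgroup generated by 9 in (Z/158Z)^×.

ord(9) | φ(158) = φ(2)·φ(79) = 1·78 = 78 = 2 · 3 · 13.
Divisors of 78: 1, 2, 3, 6, 13, 26, 39, 78.
Test each divisor d:
9^1 ≡ 9 (mod 158)
9^2 ≡ 81 (mod 158)
9^3 ≡ 97 (mod 158)
9^6 ≡ 87 (mod 158)
9^13 ≡ 23 (mod 158)
9^26 ≡ 55 (mod 158)
9^39 ≡ 1 (mod 158) ✓
Therefore the multiplicative order of 9 modulo 158 is 39.

39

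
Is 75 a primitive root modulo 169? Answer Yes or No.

No

φ(169) = φ(13^2) = 13·(13−1) = 156 = 2^2 · 3 · 13.
75 is a primitive root mod 169 iff 75^(φ(169)/q) ≢ 1 for every prime q | φ(169), i.e. q ∈ {2, 3, 13}.
75^78 ≡ 1 (mod 169)  [q = 2: ≡ 1 ✗]
75^52 ≡ 146 (mod 169)  [q = 3: ≢ 1 ✓]
75^12 ≡ 131 (mod 169)  [q = 13: ≢ 1 ✓]
The check at q = 2 fails, so 75 generates a proper subgroup.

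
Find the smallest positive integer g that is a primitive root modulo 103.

5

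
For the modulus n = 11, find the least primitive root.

2

φ(11) = 11 − 1 = 10 = 2 · 5.
Test candidates g = 2, 3, … against the prime factors q ∈ {2, 5} of φ(11): g is a generator iff g^(10/q) ≢ 1 for every such q.
g = 2: 2^5 ≡ 10; 2^2 ≡ 4 — none is 1, so 2 is a primitive root.
So 2 is the smallest generator of (Z/11Z)^×.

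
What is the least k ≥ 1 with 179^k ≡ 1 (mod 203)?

ord(179) | φ(203) = φ(7·29) = (7−1)·(29−1) = 6·28 = 168 = 2^3 · 3 · 7.
Divisors of 168: 1, 2, 3, 4, 6, 7, 8, 12, 14, 21, 24, 28, 42, 56, 84, 168.
Compute 179^d (mod 203) for the divisors d until we hit 1:
179^1 ≡ 179 (mod 203)
179^2 ≡ 170 (mod 203)
179^3 ≡ 183 (mod 203)
179^4 ≡ 74 (mod 203)
179^6 ≡ 197 (mod 203)
179^7 ≡ 144 (mod 203)
179^8 ≡ 198 (mod 203)
179^12 ≡ 36 (mod 203)
179^14 ≡ 30 (mod 203)
179^21 ≡ 57 (mod 203)
179^24 ≡ 78 (mod 203)
179^28 ≡ 88 (mod 203)
179^42 ≡ 1 (mod 203) ✓
Therefore the multiplicative order of 179 modulo 203 is 42.

42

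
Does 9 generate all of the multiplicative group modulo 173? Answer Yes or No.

φ(173) = 173 − 1 = 172 = 2^2 · 43.
An element g generates (Z/173Z)^× iff g^(172/q) ≢ 1 (mod 173) for each prime q ∈ {2, 43}.
9^86 ≡ 1 (mod 173)  [q = 2: ≡ 1 ✗]
9^4 ≡ 160 (mod 173)  [q = 43: ≢ 1 ✓]
9^86 ≡ 1 shows ord(9) | 86, strictly less than φ(173); not a primitive root.

No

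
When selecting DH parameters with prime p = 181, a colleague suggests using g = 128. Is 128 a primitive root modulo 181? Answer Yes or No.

φ(181) = 181 − 1 = 180 = 2^2 · 3^2 · 5.
It suffices to check that the order of 128 is not a proper divisor of 180: compute 128^(180/q) for q ∈ {2, 3, 5}.
128^90 ≡ 180 (mod 181)  [q = 2: ≢ 1 ✓]
128^60 ≡ 48 (mod 181)  [q = 3: ≢ 1 ✓]
128^36 ≡ 42 (mod 181)  [q = 5: ≢ 1 ✓]
All checks pass, so 128 has order 180 and is a primitive root modulo 181.

Yes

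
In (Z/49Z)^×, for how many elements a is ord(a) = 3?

2

φ(49) = φ(7^2) = 7·(7−1) = 42 = 2 · 3 · 7.
In a cyclic group of order 42, there are φ(d) elements of order d for each divisor d of 42, and zero for non-divisors.
3 | 42, and φ(3) = 3 − 1 = 2.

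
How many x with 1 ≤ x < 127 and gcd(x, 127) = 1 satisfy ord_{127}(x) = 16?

0

φ(127) = 127 − 1 = 126 = 2 · 3^2 · 7.
(Z/127Z)^× is cyclic (|G| = 126); a cyclic group of order m has exactly φ(d) elements of each order d | m, and none otherwise.
16 does not divide 126, so no element of (Z/127Z)^× has order 16.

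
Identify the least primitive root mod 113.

φ(113) = 113 − 1 = 112 = 2^4 · 7.
Test candidates g = 2, 3, … against the prime factors q ∈ {2, 7} of φ(113): g is a generator iff g^(112/q) ≢ 1 for every such q.
g = 2: 2^56 ≡ 1 — hits 1, so not a primitive root.
g = 3: 3^56 ≡ 112; 3^16 ≡ 49 — none is 1, so 3 is a primitive root.
The smallest primitive root modulo 113 is 3.

3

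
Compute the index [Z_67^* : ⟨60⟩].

Since 60 ∈ (Z/67Z)^×, its order divides φ(67) = 67 − 1 = 66 = 2 · 3 · 11.
Divisors of 66: 1, 2, 3, 6, 11, 22, 33, 66.
Test each divisor d:
60^1 ≡ 60
60^2 ≡ 49
60^3 ≡ 59
60^6 ≡ 64
60^11 ≡ 37
60^22 ≡ 29
60^33 ≡ 1
Thus |⟨60⟩| = ord(60) = 33.
[(Z/67Z)^× : ⟨60⟩] = 66/33 = 2.

2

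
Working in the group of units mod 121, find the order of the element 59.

55

The order of 59 must divide φ(121) = φ(11^2) = 11·(11−1) = 110 = 2 · 5 · 11.
Divisors of 110: 1, 2, 5, 10, 11, 22, 55, 110.
Test each divisor d:
59^1 ≡ 59
59^2 ≡ 93
59^5 ≡ 34
59^10 ≡ 67
59^11 ≡ 81
59^22 ≡ 27
59^55 ≡ 1
Therefore the multiplicative order of 59 modulo 121 is 55.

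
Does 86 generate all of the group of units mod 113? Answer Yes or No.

Yes

φ(113) = 113 − 1 = 112 = 2^4 · 7.
86 is a primitive root mod 113 iff 86^(φ(113)/q) ≢ 1 for every prime q | φ(113), i.e. q ∈ {2, 7}.
86^56 ≡ 112 (mod 113)  [q = 2: ≢ 1 ✓]
86^16 ≡ 16 (mod 113)  [q = 7: ≢ 1 ✓]
None equal 1, so ord_113(86) = 112: 86 is a primitive root.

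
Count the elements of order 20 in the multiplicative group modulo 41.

8

φ(41) = 41 − 1 = 40 = 2^3 · 5.
Since (Z/41Z)^× is cyclic of order 40, the number of elements of order d is φ(d) when d | 40 and 0 otherwise.
20 = 2^2 · 5 divides 40, and φ(20) = 8.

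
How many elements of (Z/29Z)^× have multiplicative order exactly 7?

φ(29) = 29 − 1 = 28 = 2^2 · 7.
(Z/29Z)^× is cyclic (|G| = 28); a cyclic group of order m has exactly φ(d) elements of each order d | m, and none otherwise.
7 | 28, and φ(7) = 7 − 1 = 6.

6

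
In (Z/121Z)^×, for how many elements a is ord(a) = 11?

φ(121) = φ(11^2) = 11·(11−1) = 110 = 2 · 5 · 11.
(Z/121Z)^× is cyclic (|G| = 110); a cyclic group of order m has exactly φ(d) elements of each order d | m, and none otherwise.
11 | 110, and φ(11) = 11 − 1 = 10.

10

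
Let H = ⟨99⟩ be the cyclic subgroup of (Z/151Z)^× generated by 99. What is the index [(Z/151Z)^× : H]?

2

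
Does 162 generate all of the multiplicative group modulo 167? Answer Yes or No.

No

φ(167) = 167 − 1 = 166 = 2 · 83.
Test 162^(166/q) mod 167 for each prime factor q of 166:
162^83 ≡ 1 (mod 167)  [q = 2: ≡ 1 ✗]
162^2 ≡ 25 (mod 167)  [q = 83: ≢ 1 ✓]
162^83 ≡ 1 shows ord(162) | 83, strictly less than φ(167); not a primitive root.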